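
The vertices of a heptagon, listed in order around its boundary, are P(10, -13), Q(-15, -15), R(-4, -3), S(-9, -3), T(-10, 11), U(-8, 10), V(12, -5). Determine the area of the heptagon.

351

Apply the shoelace formula: 2A = Σ (x_i·y_{i+1} − x_{i+1}·y_i), indices taken mod 7.
Σ = (-345) + (-15) + (-15) + (-129) + (-12) + (-80) + (-106) = -702
Area = |Σ|/2 = 351.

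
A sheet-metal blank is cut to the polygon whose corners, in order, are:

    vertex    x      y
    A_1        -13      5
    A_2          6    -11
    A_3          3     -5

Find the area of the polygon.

Apply the shoelace formula: 2A = Σ (x_i·y_{i+1} − x_{i+1}·y_i), indices taken mod 3.
A_1→A_2: (-13)(-11) − (6)(5) = 113
A_2→A_3: (6)(-5) − (3)(-11) = 3
A_3→A_1: (3)(5) − (-13)(-5) = -50
Σ = 66
Area = |Σ|/2 = 33.

33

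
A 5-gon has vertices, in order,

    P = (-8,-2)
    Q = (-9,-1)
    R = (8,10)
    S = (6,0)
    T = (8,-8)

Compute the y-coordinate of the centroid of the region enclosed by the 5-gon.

Apply the shoelace (surveyor's) formula. First the cross-terms c_i = x_i·y_{i+1} − x_{i+1}·y_i:
  -10, -82, -60, -48, -80  ⇒  2A = -280, A = -140.
Then Σ (y_i + y_{i+1})·c_i = -124, so ȳ = -124 / (6·(-140)) = 31/210.

31/210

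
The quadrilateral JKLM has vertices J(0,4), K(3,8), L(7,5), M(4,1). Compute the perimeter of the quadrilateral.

|JK| = √((3)² + (4)²) = √25 = 5
|KL| = √((4)² + (-3)²) = √25 = 5
|LM| = √((-3)² + (-4)²) = √25 = 5
|MJ| = √((-4)² + (3)²) = √25 = 5
Perimeter = 5 + 5 + 5 + 5 = 20.

20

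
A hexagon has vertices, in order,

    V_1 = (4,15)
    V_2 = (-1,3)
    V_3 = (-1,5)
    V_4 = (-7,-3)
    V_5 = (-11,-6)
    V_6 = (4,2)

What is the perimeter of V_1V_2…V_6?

|V_1V_2| = √((-5)² + (-12)²) = √169 = 13
|V_2V_3| = √((0)² + (2)²) = √4 = 2
|V_3V_4| = √((-6)² + (-8)²) = √100 = 10
|V_4V_5| = √((-4)² + (-3)²) = √25 = 5
|V_5V_6| = √((15)² + (8)²) = √289 = 17
|V_6V_1| = √((0)² + (13)²) = √169 = 13
Perimeter = 13 + 2 + 10 + 5 + 17 + 13 = 60.

60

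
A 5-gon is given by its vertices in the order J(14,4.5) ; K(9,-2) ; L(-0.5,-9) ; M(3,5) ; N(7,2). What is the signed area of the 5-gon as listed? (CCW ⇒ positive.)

-75.75

Σ = (-68.5) + (-82) + (24.5) + (-29) + (3.5) = -151.5
Signed area = Σ/2 = -75.75 (negative ⇒ clockwise traversal).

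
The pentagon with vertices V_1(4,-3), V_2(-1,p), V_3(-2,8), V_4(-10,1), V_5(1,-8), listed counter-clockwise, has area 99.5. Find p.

4

The doubled signed area Σ (x_i y_{i+1} − x_{i+1} y_i) is linear in p.
With p=0 it equals 175; the coefficient of p is 6 (from the two edges through V_2).
So 6·p + 175 = 2·99.5 = 199 ⇒ p = 4.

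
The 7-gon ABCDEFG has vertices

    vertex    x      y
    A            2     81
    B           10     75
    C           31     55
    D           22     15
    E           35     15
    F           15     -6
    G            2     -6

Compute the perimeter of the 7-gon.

|AB| = √((8)² + (-6)²) = √100 = 10
|BC| = √((21)² + (-20)²) = √841 = 29
|CD| = √((-9)² + (-40)²) = √1681 = 41
|DE| = √((13)² + (0)²) = √169 = 13
|EF| = √((-20)² + (-21)²) = √841 = 29
|FG| = √((-13)² + (0)²) = √169 = 13
|GA| = √((0)² + (87)²) = √7569 = 87
Perimeter = 10 + 29 + 41 + 13 + 29 + 13 + 87 = 222.

222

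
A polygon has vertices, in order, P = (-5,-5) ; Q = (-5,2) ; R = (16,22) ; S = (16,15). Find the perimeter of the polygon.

|PQ| = √((0)² + (7)²) = √49 = 7
|QR| = √((21)² + (20)²) = √841 = 29
|RS| = √((0)² + (-7)²) = √49 = 7
|SP| = √((-21)² + (-20)²) = √841 = 29
Perimeter = 7 + 29 + 7 + 29 = 72.

72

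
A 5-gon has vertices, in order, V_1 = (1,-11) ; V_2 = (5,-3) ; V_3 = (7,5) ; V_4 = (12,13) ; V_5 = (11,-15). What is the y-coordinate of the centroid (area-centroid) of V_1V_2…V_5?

-277/75

Apply the surveyor's formula. First the cross-terms c_i = x_i·y_{i+1} − x_{i+1}·y_i:
  52, 46, 31, -323, -106  ⇒  2A = -300, A = -150.
Then Σ (y_i + y_{i+1})·c_i = 3324, so ȳ = 3324 / (6·(-150)) = -277/75.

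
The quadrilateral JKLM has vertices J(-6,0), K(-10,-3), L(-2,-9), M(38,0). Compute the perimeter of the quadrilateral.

|JK| = √((-4)² + (-3)²) = √25 = 5
|KL| = √((8)² + (-6)²) = √100 = 10
|LM| = √((40)² + (9)²) = √1681 = 41
|MJ| = √((-44)² + (0)²) = √1936 = 44
Perimeter = 5 + 10 + 41 + 44 = 100.

100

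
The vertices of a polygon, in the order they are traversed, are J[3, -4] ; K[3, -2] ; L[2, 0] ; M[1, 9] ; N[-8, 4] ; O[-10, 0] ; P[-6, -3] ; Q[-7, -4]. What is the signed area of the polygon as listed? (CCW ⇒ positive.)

108.5

Apply the shoelace formula: 2A = Σ (x_i·y_{i+1} − x_{i+1}·y_i), indices taken mod 8.
J→K: (3)(-2) − (3)(-4) = 6
K→L: (3)(0) − (2)(-2) = 4
L→M: (2)(9) − (1)(0) = 18
M→N: (1)(4) − (-8)(9) = 76
N→O: (-8)(0) − (-10)(4) = 40
O→P: (-10)(-3) − (-6)(0) = 30
P→Q: (-6)(-4) − (-7)(-3) = 3
Q→J: (-7)(-4) − (3)(-4) = 40
Σ = 217
Signed area = Σ/2 = 108.5 (positive ⇒ counter-clockwise traversal).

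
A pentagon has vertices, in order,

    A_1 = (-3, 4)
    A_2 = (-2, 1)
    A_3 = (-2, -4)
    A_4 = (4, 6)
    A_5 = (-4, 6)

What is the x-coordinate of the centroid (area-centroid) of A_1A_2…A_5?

Apply Gauss's area formula. First the cross-terms c_i = x_i·y_{i+1} − x_{i+1}·y_i:
  5, 10, 4, 48, 2  ⇒  2A = 69, A = 34.5.
Then Σ (x_i + x_{i+1})·c_i = -71, so x̄ = -71 / (6·34.5) = -71/207.

-71/207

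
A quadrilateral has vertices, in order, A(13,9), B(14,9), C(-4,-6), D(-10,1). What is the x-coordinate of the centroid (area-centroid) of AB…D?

17/84

Apply Gauss's area formula. First the cross-terms c_i = x_i·y_{i+1} − x_{i+1}·y_i:
  -9, -48, -64, -103  ⇒  2A = -224, A = -112.
Then Σ (x_i + x_{i+1})·c_i = -136, so x̄ = -136 / (6·(-112)) = 17/84.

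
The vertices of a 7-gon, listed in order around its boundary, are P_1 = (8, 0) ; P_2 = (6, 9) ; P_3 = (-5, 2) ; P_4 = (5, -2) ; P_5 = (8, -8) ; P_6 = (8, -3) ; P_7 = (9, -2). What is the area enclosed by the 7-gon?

Apply Gauss's area formula: 2A = Σ (x_i·y_{i+1} − x_{i+1}·y_i), indices taken mod 7.
P_1→P_2: (8)(9) − (6)(0) = 72
P_2→P_3: (6)(2) − (-5)(9) = 57
P_3→P_4: (-5)(-2) − (5)(2) = 0
P_4→P_5: (5)(-8) − (8)(-2) = -24
P_5→P_6: (8)(-3) − (8)(-8) = 40
P_6→P_7: (8)(-2) − (9)(-3) = 11
P_7→P_1: (9)(0) − (8)(-2) = 16
Σ = 172
Area = |Σ|/2 = 86.

86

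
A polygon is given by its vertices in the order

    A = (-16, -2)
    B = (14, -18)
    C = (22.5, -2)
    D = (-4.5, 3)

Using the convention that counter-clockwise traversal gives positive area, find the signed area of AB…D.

Apply the surveyor's formula: 2A = Σ (x_i·y_{i+1} − x_{i+1}·y_i), indices taken mod 4.
Cross-terms: 316, 377, 58.5, 57  ⇒  Σ = 808.5
Signed area = Σ/2 = 404.25 (positive ⇒ counter-clockwise traversal).

404.25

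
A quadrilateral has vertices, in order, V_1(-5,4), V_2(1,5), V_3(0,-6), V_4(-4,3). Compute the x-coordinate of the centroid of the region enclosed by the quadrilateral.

-43/36

Apply the shoelace formula. First the cross-terms c_i = x_i·y_{i+1} − x_{i+1}·y_i:
  -29, -6, -24, -1  ⇒  2A = -60, A = -30.
Then Σ (x_i + x_{i+1})·c_i = 215, so x̄ = 215 / (6·(-30)) = -43/36.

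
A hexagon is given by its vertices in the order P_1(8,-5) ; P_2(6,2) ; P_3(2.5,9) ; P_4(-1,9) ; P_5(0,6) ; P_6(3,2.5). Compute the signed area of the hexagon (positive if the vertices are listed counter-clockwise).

Cross-terms: 46, 49, 31.5, -6, -18, -35  ⇒  Σ = 67.5
Signed area = Σ/2 = 33.75 (positive ⇒ counter-clockwise traversal).

33.75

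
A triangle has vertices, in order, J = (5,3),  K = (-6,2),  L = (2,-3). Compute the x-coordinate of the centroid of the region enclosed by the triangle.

Apply the shoelace (surveyor's) formula. First the cross-terms c_i = x_i·y_{i+1} − x_{i+1}·y_i:
  28, 14, 21  ⇒  2A = 63, A = 31.5.
Then Σ (x_i + x_{i+1})·c_i = 63, so x̄ = 63 / (6·31.5) = 1/3.

1/3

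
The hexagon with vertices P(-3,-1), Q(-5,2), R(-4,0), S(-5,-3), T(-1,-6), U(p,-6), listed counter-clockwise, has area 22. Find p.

4

Write out the shoelace sum; only the two edges meeting at U involve p:
2·Area = [((-1)·(-6) − p·(-6)) + (p·(-1) − (-3)·(-6))] + 36
       = 5·p + 24 = 44
⇒ p = 4.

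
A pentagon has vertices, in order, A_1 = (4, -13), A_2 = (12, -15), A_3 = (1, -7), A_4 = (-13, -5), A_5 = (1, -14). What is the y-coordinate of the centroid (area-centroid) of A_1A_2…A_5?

-676/69

Apply the surveyor's formula. First the cross-terms c_i = x_i·y_{i+1} − x_{i+1}·y_i:
  96, -69, -96, 187, 43  ⇒  2A = 161, A = 80.5.
Then Σ (y_i + y_{i+1})·c_i = -4732, so ȳ = -4732 / (6·80.5) = -676/69.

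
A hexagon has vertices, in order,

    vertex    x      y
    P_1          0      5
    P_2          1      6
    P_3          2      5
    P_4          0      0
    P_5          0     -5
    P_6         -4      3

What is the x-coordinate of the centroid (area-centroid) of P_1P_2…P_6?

Apply the shoelace formula. First the cross-terms c_i = x_i·y_{i+1} − x_{i+1}·y_i:
  -5, -7, 0, 0, -20, -20  ⇒  2A = -52, A = -26.
Then Σ (x_i + x_{i+1})·c_i = 134, so x̄ = 134 / (6·(-26)) = -67/78.

-67/78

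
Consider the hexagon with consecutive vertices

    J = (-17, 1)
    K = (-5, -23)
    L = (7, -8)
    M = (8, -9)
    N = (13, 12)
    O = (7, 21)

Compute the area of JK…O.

Σ = (396) + (201) + (1) + (213) + (189) + (364) = 1364
Area = |Σ|/2 = 682.

682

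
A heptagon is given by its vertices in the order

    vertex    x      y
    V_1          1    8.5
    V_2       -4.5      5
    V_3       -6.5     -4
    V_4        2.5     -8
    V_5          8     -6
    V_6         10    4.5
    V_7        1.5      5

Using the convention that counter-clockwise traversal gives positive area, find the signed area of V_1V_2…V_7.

Σ = (43.25) + (50.5) + (62) + (49) + (96) + (43.25) + (7.75) = 351.75
Signed area = Σ/2 = 175.875 (positive ⇒ counter-clockwise traversal).

175.875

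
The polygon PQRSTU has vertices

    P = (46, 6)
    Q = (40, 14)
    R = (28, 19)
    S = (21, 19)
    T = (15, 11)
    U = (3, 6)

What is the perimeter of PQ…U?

96

|PQ| = √((-6)² + (8)²) = √100 = 10
|QR| = √((-12)² + (5)²) = √169 = 13
|RS| = √((-7)² + (0)²) = √49 = 7
|ST| = √((-6)² + (-8)²) = √100 = 10
|TU| = √((-12)² + (-5)²) = √169 = 13
|UP| = √((43)² + (0)²) = √1849 = 43
Perimeter = 10 + 13 + 7 + 10 + 13 + 43 = 96.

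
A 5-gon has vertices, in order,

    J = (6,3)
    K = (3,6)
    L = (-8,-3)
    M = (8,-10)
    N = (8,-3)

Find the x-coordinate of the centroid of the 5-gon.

Apply the surveyor's formula. First the cross-terms c_i = x_i·y_{i+1} − x_{i+1}·y_i:
  27, 39, 104, 56, 42  ⇒  2A = 268, A = 134.
Then Σ (x_i + x_{i+1})·c_i = 1532, so x̄ = 1532 / (6·134) = 383/201.

383/201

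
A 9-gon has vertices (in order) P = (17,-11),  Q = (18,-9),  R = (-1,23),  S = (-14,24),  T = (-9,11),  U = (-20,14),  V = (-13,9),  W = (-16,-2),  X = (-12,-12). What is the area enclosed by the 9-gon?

Σ = (45) + (405) + (298) + (62) + (94) + (2) + (170) + (168) + (336) = 1580
Area = |Σ|/2 = 790.

790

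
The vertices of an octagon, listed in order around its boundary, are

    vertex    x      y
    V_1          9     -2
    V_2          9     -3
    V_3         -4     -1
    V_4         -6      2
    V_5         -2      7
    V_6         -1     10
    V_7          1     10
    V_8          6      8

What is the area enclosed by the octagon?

Apply the shoelace (surveyor's) formula: 2A = Σ (x_i·y_{i+1} − x_{i+1}·y_i), indices taken mod 8.
Cross-terms: -9, -21, -14, -38, -13, -20, -52, -84  ⇒  Σ = -251
Area = |Σ|/2 = 125.5.

125.5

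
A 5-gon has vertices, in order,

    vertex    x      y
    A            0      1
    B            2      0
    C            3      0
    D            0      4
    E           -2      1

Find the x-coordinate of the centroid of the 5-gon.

Apply the shoelace formula. First the cross-terms c_i = x_i·y_{i+1} − x_{i+1}·y_i:
  -2, 0, 12, 8, -2  ⇒  2A = 16, A = 8.
Then Σ (x_i + x_{i+1})·c_i = 20, so x̄ = 20 / (6·8) = 5/12.

5/12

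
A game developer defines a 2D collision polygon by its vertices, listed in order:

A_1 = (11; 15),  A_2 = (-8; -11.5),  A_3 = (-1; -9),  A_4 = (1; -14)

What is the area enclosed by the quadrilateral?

Apply Gauss's area formula: 2A = Σ (x_i·y_{i+1} − x_{i+1}·y_i), indices taken mod 4.
Σ = (-6.5) + (60.5) + (23) + (169) = 246
Area = |Σ|/2 = 123.

123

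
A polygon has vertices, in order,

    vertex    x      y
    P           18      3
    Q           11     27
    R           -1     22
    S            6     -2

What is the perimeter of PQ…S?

76

|PQ| = √((-7)² + (24)²) = √625 = 25
|QR| = √((-12)² + (-5)²) = √169 = 13
|RS| = √((7)² + (-24)²) = √625 = 25
|SP| = √((12)² + (5)²) = √169 = 13
Perimeter = 25 + 13 + 25 + 13 = 76.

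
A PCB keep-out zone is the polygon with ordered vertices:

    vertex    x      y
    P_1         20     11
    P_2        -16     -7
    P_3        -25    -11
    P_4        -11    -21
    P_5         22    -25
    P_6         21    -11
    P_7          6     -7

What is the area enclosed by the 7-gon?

Apply the surveyor's formula: 2A = Σ (x_i·y_{i+1} − x_{i+1}·y_i), indices taken mod 7.
P_1→P_2: (20)(-7) − (-16)(11) = 36
P_2→P_3: (-16)(-11) − (-25)(-7) = 1
P_3→P_4: (-25)(-21) − (-11)(-11) = 404
P_4→P_5: (-11)(-25) − (22)(-21) = 737
P_5→P_6: (22)(-11) − (21)(-25) = 283
P_6→P_7: (21)(-7) − (6)(-11) = -81
P_7→P_1: (6)(11) − (20)(-7) = 206
Σ = 1586
Area = |Σ|/2 = 793.

793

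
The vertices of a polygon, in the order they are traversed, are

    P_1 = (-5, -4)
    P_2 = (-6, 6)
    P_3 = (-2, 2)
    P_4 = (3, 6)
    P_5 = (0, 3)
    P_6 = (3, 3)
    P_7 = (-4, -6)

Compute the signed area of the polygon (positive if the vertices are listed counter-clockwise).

Σ = (-54) + (0) + (-18) + (9) + (-9) + (-6) + (-14) = -92
Signed area = Σ/2 = -46 (negative ⇒ clockwise traversal).

-46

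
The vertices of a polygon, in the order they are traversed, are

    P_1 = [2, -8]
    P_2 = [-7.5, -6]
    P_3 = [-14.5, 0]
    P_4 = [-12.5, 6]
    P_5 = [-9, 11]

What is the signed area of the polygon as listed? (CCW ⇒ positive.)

P_1→P_2: (2)(-6) − (-7.5)(-8) = -72
P_2→P_3: (-7.5)(0) − (-14.5)(-6) = -87
P_3→P_4: (-14.5)(6) − (-12.5)(0) = -87
P_4→P_5: (-12.5)(11) − (-9)(6) = -83.5
P_5→P_1: (-9)(-8) − (2)(11) = 50
Σ = -279.5
Signed area = Σ/2 = -139.75 (negative ⇒ clockwise traversal).

-139.75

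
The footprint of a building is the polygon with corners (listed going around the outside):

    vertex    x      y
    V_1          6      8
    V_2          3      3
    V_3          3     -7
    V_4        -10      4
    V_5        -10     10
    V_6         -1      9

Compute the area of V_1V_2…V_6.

Apply the shoelace formula: 2A = Σ (x_i·y_{i+1} − x_{i+1}·y_i), indices taken mod 6.
Σ = (-6) + (-30) + (-58) + (-60) + (-80) + (-62) = -296
Area = |Σ|/2 = 148.

148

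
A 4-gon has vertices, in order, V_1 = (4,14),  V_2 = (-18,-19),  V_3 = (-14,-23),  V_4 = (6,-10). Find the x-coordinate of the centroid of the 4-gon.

Apply the surveyor's formula. First the cross-terms c_i = x_i·y_{i+1} − x_{i+1}·y_i:
  176, 148, 278, 124  ⇒  2A = 726, A = 363.
Then Σ (x_i + x_{i+1})·c_i = -8184, so x̄ = -8184 / (6·363) = -124/33.

-124/33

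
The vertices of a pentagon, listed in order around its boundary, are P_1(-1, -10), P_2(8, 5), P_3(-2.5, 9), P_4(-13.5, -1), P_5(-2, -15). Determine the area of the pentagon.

244.5

Σ = (75) + (84.5) + (124) + (200.5) + (5) = 489
Area = |Σ|/2 = 244.5.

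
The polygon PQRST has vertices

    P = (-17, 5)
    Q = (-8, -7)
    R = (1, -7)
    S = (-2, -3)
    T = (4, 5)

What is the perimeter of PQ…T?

|PQ| = √((9)² + (-12)²) = √225 = 15
|QR| = √((9)² + (0)²) = √81 = 9
|RS| = √((-3)² + (4)²) = √25 = 5
|ST| = √((6)² + (8)²) = √100 = 10
|TP| = √((-21)² + (0)²) = √441 = 21
Perimeter = 15 + 9 + 5 + 10 + 21 = 60.

60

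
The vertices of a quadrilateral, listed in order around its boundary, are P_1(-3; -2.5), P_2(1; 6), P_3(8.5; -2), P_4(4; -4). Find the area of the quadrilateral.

P_1→P_2: (-3)(6) − (1)(-2.5) = -15.5
P_2→P_3: (1)(-2) − (8.5)(6) = -53
P_3→P_4: (8.5)(-4) − (4)(-2) = -26
P_4→P_1: (4)(-2.5) − (-3)(-4) = -22
Σ = -116.5
Area = |Σ|/2 = 58.25.

58.25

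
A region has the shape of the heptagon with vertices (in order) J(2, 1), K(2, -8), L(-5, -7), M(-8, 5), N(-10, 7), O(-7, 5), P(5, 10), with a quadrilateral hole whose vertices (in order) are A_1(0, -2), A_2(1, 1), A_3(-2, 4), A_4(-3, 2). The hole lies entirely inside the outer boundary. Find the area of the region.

Outer boundary:
Σ = (-18) + (-54) + (-81) + (-6) + (-1) + (-95) + (-15) = -270
Area = |Σ|/2 = 135.
Hole:
Cross-terms: 2, 6, 8, 6  ⇒  Σ = 22
Area = |Σ|/2 = 11.
Net area = 135 − 11 = 124.

124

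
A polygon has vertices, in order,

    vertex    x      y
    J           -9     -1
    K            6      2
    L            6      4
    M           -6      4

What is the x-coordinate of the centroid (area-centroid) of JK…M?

Apply the shoelace (surveyor's) formula. First the cross-terms c_i = x_i·y_{i+1} − x_{i+1}·y_i:
  -12, 12, 48, 42  ⇒  2A = 90, A = 45.
Then Σ (x_i + x_{i+1})·c_i = -450, so x̄ = -450 / (6·45) = -5/3.

-5/3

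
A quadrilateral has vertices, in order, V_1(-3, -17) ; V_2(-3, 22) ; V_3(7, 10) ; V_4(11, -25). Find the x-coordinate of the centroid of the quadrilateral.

605/212

Apply the shoelace formula. First the cross-terms c_i = x_i·y_{i+1} − x_{i+1}·y_i:
  -117, -184, -285, -262  ⇒  2A = -848, A = -424.
Then Σ (x_i + x_{i+1})·c_i = -7260, so x̄ = -7260 / (6·(-424)) = 605/212.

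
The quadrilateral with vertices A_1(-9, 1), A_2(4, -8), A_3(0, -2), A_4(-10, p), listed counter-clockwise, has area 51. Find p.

8

The doubled signed area Σ (x_i y_{i+1} − x_{i+1} y_i) is linear in p.
With p=0 it equals 30; the coefficient of p is 9 (from the two edges through A_4).
So 9·p + 30 = 2·51 = 102 ⇒ p = 8.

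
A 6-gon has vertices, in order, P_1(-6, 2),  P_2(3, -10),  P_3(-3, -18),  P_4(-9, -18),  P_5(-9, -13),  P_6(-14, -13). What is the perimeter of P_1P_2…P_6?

|P_1P_2| = √((9)² + (-12)²) = √225 = 15
|P_2P_3| = √((-6)² + (-8)²) = √100 = 10
|P_3P_4| = √((-6)² + (0)²) = √36 = 6
|P_4P_5| = √((0)² + (5)²) = √25 = 5
|P_5P_6| = √((-5)² + (0)²) = √25 = 5
|P_6P_1| = √((8)² + (15)²) = √289 = 17
Perimeter = 15 + 10 + 6 + 5 + 5 + 17 = 58.

58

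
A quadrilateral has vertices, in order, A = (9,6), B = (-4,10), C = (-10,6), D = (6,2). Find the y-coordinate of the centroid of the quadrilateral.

Apply the shoelace formula. First the cross-terms c_i = x_i·y_{i+1} − x_{i+1}·y_i:
  114, 76, -56, 18  ⇒  2A = 152, A = 76.
Then Σ (y_i + y_{i+1})·c_i = 2736, so ȳ = 2736 / (6·76) = 6.

6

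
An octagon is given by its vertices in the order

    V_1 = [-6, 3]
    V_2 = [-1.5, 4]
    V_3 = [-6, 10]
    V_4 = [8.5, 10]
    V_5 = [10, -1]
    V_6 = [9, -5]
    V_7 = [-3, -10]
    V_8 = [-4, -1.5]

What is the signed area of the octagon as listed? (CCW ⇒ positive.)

Apply the shoelace formula: 2A = Σ (x_i·y_{i+1} − x_{i+1}·y_i), indices taken mod 8.
Σ = (-19.5) + (9) + (-145) + (-108.5) + (-41) + (-105) + (-35.5) + (-21) = -466.5
Signed area = Σ/2 = -233.25 (negative ⇒ clockwise traversal).

-233.25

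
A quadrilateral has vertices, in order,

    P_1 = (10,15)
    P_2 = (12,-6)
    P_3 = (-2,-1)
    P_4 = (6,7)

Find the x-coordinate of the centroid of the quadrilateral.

436/63

Apply the surveyor's formula. First the cross-terms c_i = x_i·y_{i+1} − x_{i+1}·y_i:
  -240, -24, -8, 20  ⇒  2A = -252, A = -126.
Then Σ (x_i + x_{i+1})·c_i = -5232, so x̄ = -5232 / (6·(-126)) = 436/63.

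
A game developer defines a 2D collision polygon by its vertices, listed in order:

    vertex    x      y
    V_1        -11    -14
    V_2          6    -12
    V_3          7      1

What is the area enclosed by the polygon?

109.5

Σ = (216) + (90) + (-87) = 219
Area = |Σ|/2 = 109.5.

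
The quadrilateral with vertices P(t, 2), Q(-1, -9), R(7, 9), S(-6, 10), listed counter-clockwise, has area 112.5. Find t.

-3

Write out the shoelace sum; only the two edges meeting at P involve t:
2·Area = [((-6)·2 − t·10) + (t·(-9) − (-1)·2)] + 178
       = -19·t + 168 = 225
⇒ t = -3.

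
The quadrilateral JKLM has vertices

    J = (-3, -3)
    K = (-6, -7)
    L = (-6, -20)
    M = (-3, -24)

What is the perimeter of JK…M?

44

|JK| = √((-3)² + (-4)²) = √25 = 5
|KL| = √((0)² + (-13)²) = √169 = 13
|LM| = √((3)² + (-4)²) = √25 = 5
|MJ| = √((0)² + (21)²) = √441 = 21
Perimeter = 5 + 13 + 5 + 21 = 44.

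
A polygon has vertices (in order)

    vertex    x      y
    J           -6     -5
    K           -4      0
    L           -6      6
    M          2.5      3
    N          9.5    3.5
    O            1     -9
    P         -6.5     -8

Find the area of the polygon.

133.875

Cross-terms: -20, -24, -33, -19.75, -89, -66.5, -15.5  ⇒  Σ = -267.75
Area = |Σ|/2 = 133.875.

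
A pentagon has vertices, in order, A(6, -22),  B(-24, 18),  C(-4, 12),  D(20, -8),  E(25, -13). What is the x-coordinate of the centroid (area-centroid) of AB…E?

Apply Gauss's area formula. First the cross-terms c_i = x_i·y_{i+1} − x_{i+1}·y_i:
  -420, -216, -208, -60, -472  ⇒  2A = -1376, A = -688.
Then Σ (x_i + x_{i+1})·c_i = -7052, so x̄ = -7052 / (6·(-688)) = 41/24.

41/24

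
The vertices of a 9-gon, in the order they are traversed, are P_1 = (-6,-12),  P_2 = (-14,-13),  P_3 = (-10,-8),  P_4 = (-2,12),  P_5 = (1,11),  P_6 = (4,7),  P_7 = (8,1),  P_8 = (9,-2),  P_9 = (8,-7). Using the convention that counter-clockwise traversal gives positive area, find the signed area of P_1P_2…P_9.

Apply the surveyor's formula: 2A = Σ (x_i·y_{i+1} − x_{i+1}·y_i), indices taken mod 9.
P_1→P_2: (-6)(-13) − (-14)(-12) = -90
P_2→P_3: (-14)(-8) − (-10)(-13) = -18
P_3→P_4: (-10)(12) − (-2)(-8) = -136
P_4→P_5: (-2)(11) − (1)(12) = -34
P_5→P_6: (1)(7) − (4)(11) = -37
P_6→P_7: (4)(1) − (8)(7) = -52
P_7→P_8: (8)(-2) − (9)(1) = -25
P_8→P_9: (9)(-7) − (8)(-2) = -47
P_9→P_1: (8)(-12) − (-6)(-7) = -138
Σ = -577
Signed area = Σ/2 = -288.5 (negative ⇒ clockwise traversal).

-288.5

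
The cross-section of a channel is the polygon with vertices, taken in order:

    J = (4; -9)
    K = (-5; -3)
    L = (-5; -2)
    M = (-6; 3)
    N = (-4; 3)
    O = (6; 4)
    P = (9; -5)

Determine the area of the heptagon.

Σ = (-57) + (-5) + (-27) + (-6) + (-34) + (-66) + (-61) = -256
Area = |Σ|/2 = 128.

128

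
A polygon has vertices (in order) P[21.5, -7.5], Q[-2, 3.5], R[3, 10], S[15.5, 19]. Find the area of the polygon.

Apply the shoelace formula: 2A = Σ (x_i·y_{i+1} − x_{i+1}·y_i), indices taken mod 4.
Cross-terms: 60.25, -30.5, -98, -524.75  ⇒  Σ = -593
Area = |Σ|/2 = 296.5.

296.5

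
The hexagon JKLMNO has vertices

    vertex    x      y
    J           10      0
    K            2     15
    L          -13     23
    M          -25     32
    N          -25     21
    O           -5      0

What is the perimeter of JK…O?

104

|JK| = √((-8)² + (15)²) = √289 = 17
|KL| = √((-15)² + (8)²) = √289 = 17
|LM| = √((-12)² + (9)²) = √225 = 15
|MN| = √((0)² + (-11)²) = √121 = 11
|NO| = √((20)² + (-21)²) = √841 = 29
|OJ| = √((15)² + (0)²) = √225 = 15
Perimeter = 17 + 17 + 15 + 11 + 29 + 15 = 104.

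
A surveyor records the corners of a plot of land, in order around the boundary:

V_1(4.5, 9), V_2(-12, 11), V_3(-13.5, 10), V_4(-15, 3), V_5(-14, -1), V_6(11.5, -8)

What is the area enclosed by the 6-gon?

307.75

Apply the shoelace formula: 2A = Σ (x_i·y_{i+1} − x_{i+1}·y_i), indices taken mod 6.
Σ = (157.5) + (28.5) + (109.5) + (57) + (123.5) + (139.5) = 615.5
Area = |Σ|/2 = 307.75.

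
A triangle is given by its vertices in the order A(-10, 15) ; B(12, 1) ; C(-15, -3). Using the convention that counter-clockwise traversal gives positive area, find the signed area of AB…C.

Apply the surveyor's formula: 2A = Σ (x_i·y_{i+1} − x_{i+1}·y_i), indices taken mod 3.
Σ = (-190) + (-21) + (-255) = -466
Signed area = Σ/2 = -233 (negative ⇒ clockwise traversal).

-233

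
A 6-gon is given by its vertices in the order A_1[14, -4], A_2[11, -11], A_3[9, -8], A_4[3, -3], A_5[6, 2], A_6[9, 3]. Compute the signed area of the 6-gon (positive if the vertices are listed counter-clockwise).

Cross-terms: -110, 11, -3, 24, 0, -78  ⇒  Σ = -156
Signed area = Σ/2 = -78 (negative ⇒ clockwise traversal).

-78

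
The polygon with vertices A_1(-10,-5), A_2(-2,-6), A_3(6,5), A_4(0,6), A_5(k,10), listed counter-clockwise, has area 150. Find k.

-8

The doubled signed area Σ (x_i y_{i+1} − x_{i+1} y_i) is linear in k.
With k=0 it equals 212; the coefficient of k is -11 (from the two edges through A_5).
So -11·k + 212 = 2·150 = 300 ⇒ k = -8.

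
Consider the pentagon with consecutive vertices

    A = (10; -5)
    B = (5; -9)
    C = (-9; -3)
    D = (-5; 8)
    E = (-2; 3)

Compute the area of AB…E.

133.5

Σ = (-65) + (-96) + (-87) + (1) + (-20) = -267
Area = |Σ|/2 = 133.5.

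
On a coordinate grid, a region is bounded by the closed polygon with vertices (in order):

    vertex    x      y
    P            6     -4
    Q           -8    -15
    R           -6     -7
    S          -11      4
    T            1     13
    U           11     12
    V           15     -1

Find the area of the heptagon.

390

Apply the surveyor's formula: 2A = Σ (x_i·y_{i+1} − x_{i+1}·y_i), indices taken mod 7.
Σ = (-122) + (-34) + (-101) + (-147) + (-131) + (-191) + (-54) = -780
Area = |Σ|/2 = 390.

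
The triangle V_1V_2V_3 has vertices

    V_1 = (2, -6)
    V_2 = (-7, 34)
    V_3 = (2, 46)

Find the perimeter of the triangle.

108

|V_1V_2| = √((-9)² + (40)²) = √1681 = 41
|V_2V_3| = √((9)² + (12)²) = √225 = 15
|V_3V_1| = √((0)² + (-52)²) = √2704 = 52
Perimeter = 41 + 15 + 52 = 108.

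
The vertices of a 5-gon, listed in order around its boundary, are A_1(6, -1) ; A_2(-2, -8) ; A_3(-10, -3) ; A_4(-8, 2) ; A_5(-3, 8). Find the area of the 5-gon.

Apply the surveyor's formula: 2A = Σ (x_i·y_{i+1} − x_{i+1}·y_i), indices taken mod 5.
Σ = (-50) + (-74) + (-44) + (-58) + (-45) = -271
Area = |Σ|/2 = 135.5.

135.5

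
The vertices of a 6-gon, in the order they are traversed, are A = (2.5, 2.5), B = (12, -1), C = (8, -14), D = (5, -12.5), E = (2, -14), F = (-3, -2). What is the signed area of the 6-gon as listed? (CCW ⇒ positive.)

-158

Apply the surveyor's formula: 2A = Σ (x_i·y_{i+1} − x_{i+1}·y_i), indices taken mod 6.
Σ = (-32.5) + (-160) + (-30) + (-45) + (-46) + (-2.5) = -316
Signed area = Σ/2 = -158 (negative ⇒ clockwise traversal).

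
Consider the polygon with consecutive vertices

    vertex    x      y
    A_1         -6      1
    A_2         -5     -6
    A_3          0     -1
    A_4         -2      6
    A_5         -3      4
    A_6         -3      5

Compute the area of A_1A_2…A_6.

39

Apply the shoelace (surveyor's) formula: 2A = Σ (x_i·y_{i+1} − x_{i+1}·y_i), indices taken mod 6.
Σ = (41) + (5) + (-2) + (10) + (-3) + (27) = 78
Area = |Σ|/2 = 39.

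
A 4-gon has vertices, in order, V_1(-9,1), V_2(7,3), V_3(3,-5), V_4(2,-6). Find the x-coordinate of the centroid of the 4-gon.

Apply the shoelace (surveyor's) formula. First the cross-terms c_i = x_i·y_{i+1} − x_{i+1}·y_i:
  -34, -44, -8, -52  ⇒  2A = -138, A = -69.
Then Σ (x_i + x_{i+1})·c_i = -48, so x̄ = -48 / (6·(-69)) = 8/69.

8/69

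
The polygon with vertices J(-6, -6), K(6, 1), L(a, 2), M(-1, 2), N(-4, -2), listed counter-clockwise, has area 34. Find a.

2

Write out the shoelace sum; only the two edges meeting at L involve a:
2·Area = [(6·2 − a·1) + (a·2 − (-1)·2)] + 52
       = 1·a + 66 = 68
⇒ a = 2.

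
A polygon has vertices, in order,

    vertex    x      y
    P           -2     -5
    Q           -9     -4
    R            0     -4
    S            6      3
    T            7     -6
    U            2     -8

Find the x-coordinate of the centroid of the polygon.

Apply the surveyor's formula. First the cross-terms c_i = x_i·y_{i+1} − x_{i+1}·y_i:
  -37, 36, 24, -57, -44, -26  ⇒  2A = -104, A = -52.
Then Σ (x_i + x_{i+1})·c_i = -910, so x̄ = -910 / (6·(-52)) = 35/12.

35/12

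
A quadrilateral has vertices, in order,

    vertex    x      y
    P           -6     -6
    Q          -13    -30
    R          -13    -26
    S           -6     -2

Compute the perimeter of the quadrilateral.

58

|PQ| = √((-7)² + (-24)²) = √625 = 25
|QR| = √((0)² + (4)²) = √16 = 4
|RS| = √((7)² + (24)²) = √625 = 25
|SP| = √((0)² + (-4)²) = √16 = 4
Perimeter = 25 + 4 + 25 + 4 = 58.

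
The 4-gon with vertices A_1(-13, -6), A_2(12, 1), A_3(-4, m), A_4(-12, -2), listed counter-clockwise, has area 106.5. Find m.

4

Write out the shoelace sum; only the two edges meeting at A_3 involve m:
2·Area = [(12·m − (-4)·1) + ((-4)·(-2) − (-12)·m)] + 105
       = 24·m + 117 = 213
⇒ m = 4.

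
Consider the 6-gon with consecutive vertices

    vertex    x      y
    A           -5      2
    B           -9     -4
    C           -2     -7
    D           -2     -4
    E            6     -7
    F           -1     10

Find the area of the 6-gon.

Apply Gauss's area formula: 2A = Σ (x_i·y_{i+1} − x_{i+1}·y_i), indices taken mod 6.
Σ = (38) + (55) + (-6) + (38) + (53) + (48) = 226
Area = |Σ|/2 = 113.

113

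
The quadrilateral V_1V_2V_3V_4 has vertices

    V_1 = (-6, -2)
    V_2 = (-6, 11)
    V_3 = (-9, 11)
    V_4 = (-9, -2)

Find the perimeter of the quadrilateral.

|V_1V_2| = √((0)² + (13)²) = √169 = 13
|V_2V_3| = √((-3)² + (0)²) = √9 = 3
|V_3V_4| = √((0)² + (-13)²) = √169 = 13
|V_4V_1| = √((3)² + (0)²) = √9 = 3
Perimeter = 13 + 3 + 13 + 3 = 32.

32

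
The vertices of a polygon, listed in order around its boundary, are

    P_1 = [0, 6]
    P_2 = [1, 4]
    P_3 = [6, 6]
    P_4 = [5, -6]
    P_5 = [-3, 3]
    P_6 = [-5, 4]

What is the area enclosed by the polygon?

Σ = (-6) + (-18) + (-66) + (-3) + (3) + (-30) = -120
Area = |Σ|/2 = 60.

60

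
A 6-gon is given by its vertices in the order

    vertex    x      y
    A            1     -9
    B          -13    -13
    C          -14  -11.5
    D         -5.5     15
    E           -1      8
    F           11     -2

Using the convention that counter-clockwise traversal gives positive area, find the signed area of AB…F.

-323.875

Apply Gauss's area formula: 2A = Σ (x_i·y_{i+1} − x_{i+1}·y_i), indices taken mod 6.
A→B: (1)(-13) − (-13)(-9) = -130
B→C: (-13)(-11.5) − (-14)(-13) = -32.5
C→D: (-14)(15) − (-5.5)(-11.5) = -273.25
D→E: (-5.5)(8) − (-1)(15) = -29
E→F: (-1)(-2) − (11)(8) = -86
F→A: (11)(-9) − (1)(-2) = -97
Σ = -647.75
Signed area = Σ/2 = -323.875 (negative ⇒ clockwise traversal).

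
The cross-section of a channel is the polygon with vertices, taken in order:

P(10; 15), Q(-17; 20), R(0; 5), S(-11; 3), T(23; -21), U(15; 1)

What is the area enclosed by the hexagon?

Apply the surveyor's formula: 2A = Σ (x_i·y_{i+1} − x_{i+1}·y_i), indices taken mod 6.
Cross-terms: 455, -85, 55, 162, 338, 215  ⇒  Σ = 1140
Area = |Σ|/2 = 570.

570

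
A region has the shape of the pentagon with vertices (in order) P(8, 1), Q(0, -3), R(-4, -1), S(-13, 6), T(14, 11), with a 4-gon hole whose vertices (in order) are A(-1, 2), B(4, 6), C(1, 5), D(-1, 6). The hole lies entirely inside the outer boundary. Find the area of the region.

179.5

Outer boundary:
Apply Gauss's area formula: 2A = Σ (x_i·y_{i+1} − x_{i+1}·y_i), indices taken mod 5.
P→Q: (8)(-3) − (0)(1) = -24
Q→R: (0)(-1) − (-4)(-3) = -12
R→S: (-4)(6) − (-13)(-1) = -37
S→T: (-13)(11) − (14)(6) = -227
T→P: (14)(1) − (8)(11) = -74
Σ = -374
Area = |Σ|/2 = 187.
Hole:
Apply the surveyor's formula: 2A = Σ (x_i·y_{i+1} − x_{i+1}·y_i), indices taken mod 4.
Σ = (-14) + (14) + (11) + (4) = 15
Area = |Σ|/2 = 7.5.
Net area = 187 − 7.5 = 179.5.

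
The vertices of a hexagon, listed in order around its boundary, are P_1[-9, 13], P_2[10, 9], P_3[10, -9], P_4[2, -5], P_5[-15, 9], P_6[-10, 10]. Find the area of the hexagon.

290

Σ = (-211) + (-180) + (-32) + (-57) + (-60) + (-40) = -580
Area = |Σ|/2 = 290.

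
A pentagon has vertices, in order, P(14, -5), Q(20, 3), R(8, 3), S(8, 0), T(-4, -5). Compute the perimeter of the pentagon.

56

|PQ| = √((6)² + (8)²) = √100 = 10
|QR| = √((-12)² + (0)²) = √144 = 12
|RS| = √((0)² + (-3)²) = √9 = 3
|ST| = √((-12)² + (-5)²) = √169 = 13
|TP| = √((18)² + (0)²) = √324 = 18
Perimeter = 10 + 12 + 3 + 13 + 18 = 56.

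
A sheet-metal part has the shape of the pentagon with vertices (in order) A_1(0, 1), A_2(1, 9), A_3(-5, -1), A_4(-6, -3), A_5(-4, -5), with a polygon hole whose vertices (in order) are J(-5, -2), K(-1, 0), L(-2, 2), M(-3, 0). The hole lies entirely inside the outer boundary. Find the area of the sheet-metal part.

29

Outer boundary:
Apply Gauss's area formula: 2A = Σ (x_i·y_{i+1} − x_{i+1}·y_i), indices taken mod 5.
Σ = (-1) + (44) + (9) + (18) + (-4) = 66
Area = |Σ|/2 = 33.
Hole:
Apply the shoelace (surveyor's) formula: 2A = Σ (x_i·y_{i+1} − x_{i+1}·y_i), indices taken mod 4.
Cross-terms: -2, -2, 6, 6  ⇒  Σ = 8
Area = |Σ|/2 = 4.
Net area = 33 − 4 = 29.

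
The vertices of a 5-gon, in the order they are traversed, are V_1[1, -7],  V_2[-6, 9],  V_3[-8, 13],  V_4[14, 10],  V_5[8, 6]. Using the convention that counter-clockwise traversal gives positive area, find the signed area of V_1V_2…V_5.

-179.5

Cross-terms: -33, -6, -262, 4, -62  ⇒  Σ = -359
Signed area = Σ/2 = -179.5 (negative ⇒ clockwise traversal).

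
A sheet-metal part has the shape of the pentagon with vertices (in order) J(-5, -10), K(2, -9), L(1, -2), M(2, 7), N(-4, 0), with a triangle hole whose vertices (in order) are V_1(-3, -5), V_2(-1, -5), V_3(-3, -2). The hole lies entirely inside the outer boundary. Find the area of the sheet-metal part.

Outer boundary:
Apply the shoelace (surveyor's) formula: 2A = Σ (x_i·y_{i+1} − x_{i+1}·y_i), indices taken mod 5.
J→K: (-5)(-9) − (2)(-10) = 65
K→L: (2)(-2) − (1)(-9) = 5
L→M: (1)(7) − (2)(-2) = 11
M→N: (2)(0) − (-4)(7) = 28
N→J: (-4)(-10) − (-5)(0) = 40
Σ = 149
Area = |Σ|/2 = 74.5.
Hole:
Σ = (10) + (-13) + (9) = 6
Area = |Σ|/2 = 3.
Net area = 74.5 − 3 = 71.5.

71.5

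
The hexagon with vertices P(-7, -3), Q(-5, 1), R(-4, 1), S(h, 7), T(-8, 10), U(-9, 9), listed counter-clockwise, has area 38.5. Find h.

The doubled signed area Σ (x_i y_{i+1} − x_{i+1} y_i) is linear in h.
With h=0 it equals 113; the coefficient of h is 9 (from the two edges through S).
So 9·h + 113 = 2·38.5 = 77 ⇒ h = -4.

-4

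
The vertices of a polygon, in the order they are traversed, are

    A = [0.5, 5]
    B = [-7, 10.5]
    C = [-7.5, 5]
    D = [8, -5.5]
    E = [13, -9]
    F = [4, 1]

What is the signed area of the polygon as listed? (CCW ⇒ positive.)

76.625

Apply Gauss's area formula: 2A = Σ (x_i·y_{i+1} − x_{i+1}·y_i), indices taken mod 6.
A→B: (0.5)(10.5) − (-7)(5) = 40.25
B→C: (-7)(5) − (-7.5)(10.5) = 43.75
C→D: (-7.5)(-5.5) − (8)(5) = 1.25
D→E: (8)(-9) − (13)(-5.5) = -0.5
E→F: (13)(1) − (4)(-9) = 49
F→A: (4)(5) − (0.5)(1) = 19.5
Σ = 153.25
Signed area = Σ/2 = 76.625 (positive ⇒ counter-clockwise traversal).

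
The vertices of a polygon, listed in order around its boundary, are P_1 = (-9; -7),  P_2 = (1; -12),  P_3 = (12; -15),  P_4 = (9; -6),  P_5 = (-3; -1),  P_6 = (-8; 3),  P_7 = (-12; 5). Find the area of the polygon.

Apply the shoelace (surveyor's) formula: 2A = Σ (x_i·y_{i+1} − x_{i+1}·y_i), indices taken mod 7.
Σ = (115) + (129) + (63) + (-27) + (-17) + (-4) + (129) = 388
Area = |Σ|/2 = 194.

194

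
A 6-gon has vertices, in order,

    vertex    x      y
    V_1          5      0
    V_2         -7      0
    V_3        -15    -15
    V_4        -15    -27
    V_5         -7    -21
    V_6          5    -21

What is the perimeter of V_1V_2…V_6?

84

|V_1V_2| = √((-12)² + (0)²) = √144 = 12
|V_2V_3| = √((-8)² + (-15)²) = √289 = 17
|V_3V_4| = √((0)² + (-12)²) = √144 = 12
|V_4V_5| = √((8)² + (6)²) = √100 = 10
|V_5V_6| = √((12)² + (0)²) = √144 = 12
|V_6V_1| = √((0)² + (21)²) = √441 = 21
Perimeter = 12 + 17 + 12 + 10 + 12 + 21 = 84.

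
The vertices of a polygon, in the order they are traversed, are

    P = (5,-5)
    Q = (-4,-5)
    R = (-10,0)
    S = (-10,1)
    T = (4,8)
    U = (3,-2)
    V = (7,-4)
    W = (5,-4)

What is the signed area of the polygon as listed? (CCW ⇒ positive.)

Apply the surveyor's formula: 2A = Σ (x_i·y_{i+1} − x_{i+1}·y_i), indices taken mod 8.
Σ = (-45) + (-50) + (-10) + (-84) + (-32) + (2) + (-8) + (-5) = -232
Signed area = Σ/2 = -116 (negative ⇒ clockwise traversal).

-116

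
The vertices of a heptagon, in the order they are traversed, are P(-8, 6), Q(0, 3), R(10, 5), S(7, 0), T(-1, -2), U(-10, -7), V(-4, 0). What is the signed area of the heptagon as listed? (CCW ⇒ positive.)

Apply the surveyor's formula: 2A = Σ (x_i·y_{i+1} − x_{i+1}·y_i), indices taken mod 7.
Σ = (-24) + (-30) + (-35) + (-14) + (-13) + (-28) + (-24) = -168
Signed area = Σ/2 = -84 (negative ⇒ clockwise traversal).

-84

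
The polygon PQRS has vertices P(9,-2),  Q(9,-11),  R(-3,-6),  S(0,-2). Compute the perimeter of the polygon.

|PQ| = √((0)² + (-9)²) = √81 = 9
|QR| = √((-12)² + (5)²) = √169 = 13
|RS| = √((3)² + (4)²) = √25 = 5
|SP| = √((9)² + (0)²) = √81 = 9
Perimeter = 9 + 13 + 5 + 9 = 36.

36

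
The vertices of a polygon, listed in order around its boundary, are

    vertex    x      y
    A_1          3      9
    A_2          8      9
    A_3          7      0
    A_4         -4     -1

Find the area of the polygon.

Apply the surveyor's formula: 2A = Σ (x_i·y_{i+1} − x_{i+1}·y_i), indices taken mod 4.
Σ = (-45) + (-63) + (-7) + (-33) = -148
Area = |Σ|/2 = 74.

74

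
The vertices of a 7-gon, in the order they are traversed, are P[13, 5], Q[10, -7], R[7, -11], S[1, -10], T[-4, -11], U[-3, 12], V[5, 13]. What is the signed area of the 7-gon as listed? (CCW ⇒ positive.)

Apply the shoelace formula: 2A = Σ (x_i·y_{i+1} − x_{i+1}·y_i), indices taken mod 7.
P→Q: (13)(-7) − (10)(5) = -141
Q→R: (10)(-11) − (7)(-7) = -61
R→S: (7)(-10) − (1)(-11) = -59
S→T: (1)(-11) − (-4)(-10) = -51
T→U: (-4)(12) − (-3)(-11) = -81
U→V: (-3)(13) − (5)(12) = -99
V→P: (5)(5) − (13)(13) = -144
Σ = -636
Signed area = Σ/2 = -318 (negative ⇒ clockwise traversal).

-318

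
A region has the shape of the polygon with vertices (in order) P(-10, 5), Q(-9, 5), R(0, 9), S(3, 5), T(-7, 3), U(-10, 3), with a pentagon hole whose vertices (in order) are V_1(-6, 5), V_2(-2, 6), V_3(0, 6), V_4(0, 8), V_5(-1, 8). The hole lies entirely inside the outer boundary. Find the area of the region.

Outer boundary:
Apply the shoelace formula: 2A = Σ (x_i·y_{i+1} − x_{i+1}·y_i), indices taken mod 6.
Σ = (-5) + (-81) + (-27) + (44) + (9) + (-20) = -80
Area = |Σ|/2 = 40.
Hole:
Apply the shoelace formula: 2A = Σ (x_i·y_{i+1} − x_{i+1}·y_i), indices taken mod 5.
Σ = (-26) + (-12) + (0) + (8) + (43) = 13
Area = |Σ|/2 = 6.5.
Net area = 40 − 6.5 = 33.5.

33.5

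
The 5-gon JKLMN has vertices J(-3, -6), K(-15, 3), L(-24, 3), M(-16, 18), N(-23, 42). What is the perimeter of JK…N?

118

|JK| = √((-12)² + (9)²) = √225 = 15
|KL| = √((-9)² + (0)²) = √81 = 9
|LM| = √((8)² + (15)²) = √289 = 17
|MN| = √((-7)² + (24)²) = √625 = 25
|NJ| = √((20)² + (-48)²) = √2704 = 52
Perimeter = 15 + 9 + 17 + 25 + 52 = 118.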